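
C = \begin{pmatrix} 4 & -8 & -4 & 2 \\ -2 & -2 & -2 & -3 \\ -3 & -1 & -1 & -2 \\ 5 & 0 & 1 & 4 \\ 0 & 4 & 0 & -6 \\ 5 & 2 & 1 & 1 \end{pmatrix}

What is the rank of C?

3

Row reduce to echelon form.
R2 ← R2 + (1/2)·R1: [0, -6, -4, -2]
R3 ← R3 + (3/4)·R1: [0, -7, -4, -1/2]
R4 ← R4 − (5/4)·R1: [0, 10, 6, 3/2]
R6 ← R6 − (5/4)·R1: [0, 12, 6, -3/2]
R3 ← R3 − (7/6)·R2: [0, 0, 2/3, 11/6]
R4 ← R4 + (5/3)·R2: [0, 0, -2/3, -11/6]
R5 ← R5 + (2/3)·R2: [0, 0, -8/3, -22/3]
R6 ← R6 + (2)·R2: [0, 0, -2, -11/2]
R4 ← R4 + R3: [0, 0, 0, 0]
R5 ← R5 + (4)·R3: [0, 0, 0, 0]
R6 ← R6 + (3)·R3: [0, 0, 0, 0]
Echelon form has 3 nonzero rows, so rank(C) = 3.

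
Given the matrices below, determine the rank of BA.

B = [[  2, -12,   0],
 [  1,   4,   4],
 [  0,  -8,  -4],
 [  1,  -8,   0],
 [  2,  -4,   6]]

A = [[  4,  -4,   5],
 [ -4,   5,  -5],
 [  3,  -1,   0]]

3

First compute BA:
[[ 56, -68,  70],
 [  0,  12, -15],
 [ 20, -36,  40],
 [ 36, -44,  45],
 [ 42, -34,  30]]
Now row reduce the product.
R3 ← R3 − (5/14)·R1: [0, -82/7, 15]
R4 ← R4 − (9/14)·R1: [0, -2/7, 0]
R5 ← R5 − (3/4)·R1: [0, 17, -45/2]
R3 ← R3 + (41/42)·R2: [0, 0, 5/14]
R4 ← R4 + (1/42)·R2: [0, 0, -5/14]
R5 ← R5 − (17/12)·R2: [0, 0, -5/4]
R4 ← R4 + R3: [0, 0, 0]
R5 ← R5 + (7/2)·R3: [0, 0, 0]
3 nonzero rows, so rank(BA) = 3.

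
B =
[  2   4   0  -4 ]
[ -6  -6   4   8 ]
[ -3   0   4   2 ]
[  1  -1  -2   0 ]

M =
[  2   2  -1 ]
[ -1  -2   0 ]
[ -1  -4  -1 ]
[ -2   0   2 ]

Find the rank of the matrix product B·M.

First compute BM:
[[  8,  -4, -10],
 [-26, -16,  18],
 [-14, -22,   3],
 [  5,  12,   1]]
Now row reduce the product.
R2 ← R2 + (13/4)·R1: [0, -29, -29/2]
R3 ← R3 + (7/4)·R1: [0, -29, -29/2]
R4 ← R4 − (5/8)·R1: [0, 29/2, 29/4]
R3 ← R3 − R2: [0, 0, 0]
R4 ← R4 + (1/2)·R2: [0, 0, 0]
2 nonzero rows, so rank(BM) = 2.

2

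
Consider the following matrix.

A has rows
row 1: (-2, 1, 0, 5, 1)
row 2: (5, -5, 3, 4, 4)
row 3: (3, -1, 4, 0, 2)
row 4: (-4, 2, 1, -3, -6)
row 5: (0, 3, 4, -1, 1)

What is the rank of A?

5

Row reduce to echelon form.
R2 ← R2 + (5/2)·R1: [0, -5/2, 3, 33/2, 13/2]
R3 ← R3 + (3/2)·R1: [0, 1/2, 4, 15/2, 7/2]
R4 ← R4 − (2)·R1: [0, 0, 1, -13, -8]
R3 ← R3 + (1/5)·R2: [0, 0, 23/5, 54/5, 24/5]
R5 ← R5 + (6/5)·R2: [0, 0, 38/5, 94/5, 44/5]
R4 ← R4 − (5/23)·R3: [0, 0, 0, -353/23, -208/23]
R5 ← R5 − (38/23)·R3: [0, 0, 0, 22/23, 20/23]
R5 ← R5 + (22/353)·R4: [0, 0, 0, 0, 108/353]
Echelon form has 5 nonzero rows, so rank(A) = 5.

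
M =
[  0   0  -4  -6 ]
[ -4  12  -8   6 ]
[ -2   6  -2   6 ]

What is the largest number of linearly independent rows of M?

2

Row reduce to echelon form.
Swap R1 ↔ R2
R3 ← R3 − (1/2)·R1: [0, 0, 2, 3]
R3 ← R3 + (1/2)·R2: [0, 0, 0, 0]
Echelon form has 2 nonzero rows, so rank(M) = 2.
The rank gives the maximum number of linearly independent rows: 2.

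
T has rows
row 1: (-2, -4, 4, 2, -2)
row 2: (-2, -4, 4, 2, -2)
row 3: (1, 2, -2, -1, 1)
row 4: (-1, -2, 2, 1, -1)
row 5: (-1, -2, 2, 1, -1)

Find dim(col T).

Row reduce to echelon form.
R2 ← R2 − R1: [0, 0, 0, 0, 0]
R3 ← R3 + (1/2)·R1: [0, 0, 0, 0, 0]
R4 ← R4 − (1/2)·R1: [0, 0, 0, 0, 0]
R5 ← R5 − (1/2)·R1: [0, 0, 0, 0, 0]
Echelon form has 1 nonzero row, so rank(T) = 1.
The column space has dimension equal to the rank: 1.

1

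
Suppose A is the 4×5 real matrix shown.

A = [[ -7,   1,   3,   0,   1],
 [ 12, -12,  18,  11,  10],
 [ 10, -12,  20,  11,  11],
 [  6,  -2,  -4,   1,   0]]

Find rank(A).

4

Row reduce to echelon form.
R2 ← R2 + (12/7)·R1: [0, -72/7, 162/7, 11, 82/7]
R3 ← R3 + (10/7)·R1: [0, -74/7, 170/7, 11, 87/7]
R4 ← R4 + (6/7)·R1: [0, -8/7, -10/7, 1, 6/7]
R3 ← R3 − (37/36)·R2: [0, 0, 1/2, -11/36, 7/18]
R4 ← R4 − (1/9)·R2: [0, 0, -4, -2/9, -4/9]
R4 ← R4 + (8)·R3: [0, 0, 0, -8/3, 8/3]
Echelon form has 4 nonzero rows, so rank(A) = 4.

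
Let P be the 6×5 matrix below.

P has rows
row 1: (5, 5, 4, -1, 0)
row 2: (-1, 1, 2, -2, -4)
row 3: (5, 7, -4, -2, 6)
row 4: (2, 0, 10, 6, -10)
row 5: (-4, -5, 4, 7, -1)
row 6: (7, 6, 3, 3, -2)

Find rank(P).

Row reduce to echelon form.
R2 ← R2 + (1/5)·R1: [0, 2, 14/5, -11/5, -4]
R3 ← R3 − R1: [0, 2, -8, -1, 6]
R4 ← R4 − (2/5)·R1: [0, -2, 42/5, 32/5, -10]
R5 ← R5 + (4/5)·R1: [0, -1, 36/5, 31/5, -1]
R6 ← R6 − (7/5)·R1: [0, -1, -13/5, 22/5, -2]
R3 ← R3 − R2: [0, 0, -54/5, 6/5, 10]
R4 ← R4 + R2: [0, 0, 56/5, 21/5, -14]
R5 ← R5 + (1/2)·R2: [0, 0, 43/5, 51/10, -3]
R6 ← R6 + (1/2)·R2: [0, 0, -6/5, 33/10, -4]
R4 ← R4 + (28/27)·R3: [0, 0, 0, 49/9, -98/27]
R5 ← R5 + (43/54)·R3: [0, 0, 0, 109/18, 134/27]
R6 ← R6 − (1/9)·R3: [0, 0, 0, 19/6, -46/9]
R5 ← R5 − (109/98)·R4: [0, 0, 0, 0, 9]
R6 ← R6 − (57/98)·R4: [0, 0, 0, 0, -3]
R6 ← R6 + (1/3)·R5: [0, 0, 0, 0, 0]
Echelon form has 5 nonzero rows, so rank(P) = 5.

5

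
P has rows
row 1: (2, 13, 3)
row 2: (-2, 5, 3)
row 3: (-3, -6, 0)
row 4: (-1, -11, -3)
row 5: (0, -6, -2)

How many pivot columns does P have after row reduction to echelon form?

2

Row reduce to echelon form.
R2 ← R2 + R1: [0, 18, 6]
R3 ← R3 + (3/2)·R1: [0, 27/2, 9/2]
R4 ← R4 + (1/2)·R1: [0, -9/2, -3/2]
R3 ← R3 − (3/4)·R2: [0, 0, 0]
R4 ← R4 + (1/4)·R2: [0, 0, 0]
R5 ← R5 + (1/3)·R2: [0, 0, 0]
Echelon form has 2 nonzero rows, so rank(P) = 2.
Each nonzero row contributes one pivot column: 2 pivot columns.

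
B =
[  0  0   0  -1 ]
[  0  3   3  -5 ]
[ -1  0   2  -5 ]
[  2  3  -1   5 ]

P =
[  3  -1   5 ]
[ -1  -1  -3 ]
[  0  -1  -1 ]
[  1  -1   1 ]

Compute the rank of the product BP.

2

First compute BP:
[[ -1,   1,  -1],
 [ -8,  -1, -17],
 [ -8,   4, -12],
 [  8,  -9,   7]]
Now row reduce the product.
R2 ← R2 − (8)·R1: [0, -9, -9]
R3 ← R3 − (8)·R1: [0, -4, -4]
R4 ← R4 + (8)·R1: [0, -1, -1]
R3 ← R3 − (4/9)·R2: [0, 0, 0]
R4 ← R4 − (1/9)·R2: [0, 0, 0]
2 nonzero rows, so rank(BP) = 2.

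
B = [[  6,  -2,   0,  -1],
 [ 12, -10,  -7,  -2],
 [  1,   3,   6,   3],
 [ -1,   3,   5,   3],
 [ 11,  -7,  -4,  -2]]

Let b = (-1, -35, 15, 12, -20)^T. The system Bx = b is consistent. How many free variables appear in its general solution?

Row reduce the augmented matrix [B | b].
R2 ← R2 − (2)·R1: [0, -6, -7, 0, -33]
R3 ← R3 − (1/6)·R1: [0, 10/3, 6, 19/6, 91/6]
R4 ← R4 + (1/6)·R1: [0, 8/3, 5, 17/6, 71/6]
R5 ← R5 − (11/6)·R1: [0, -10/3, -4, -1/6, -109/6]
R3 ← R3 + (5/9)·R2: [0, 0, 19/9, 19/6, -19/6]
R4 ← R4 + (4/9)·R2: [0, 0, 17/9, 17/6, -17/6]
R5 ← R5 − (5/9)·R2: [0, 0, -1/9, -1/6, 1/6]
R4 ← R4 − (17/19)·R3: [0, 0, 0, 0, 0]
R5 ← R5 + (1/19)·R3: [0, 0, 0, 0, 0]
The echelon form has 3 nonzero rows, and every pivot lies in the first 4 columns, so rank(B) = rank([B|b]) = 3.
The system is consistent.
Free variables = (unknowns) − (rank) = 4 − 3 = 1.

1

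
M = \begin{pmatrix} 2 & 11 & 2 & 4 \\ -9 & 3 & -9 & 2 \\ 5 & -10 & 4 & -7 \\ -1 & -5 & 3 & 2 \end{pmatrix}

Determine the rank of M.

Row reduce to echelon form.
R2 ← R2 + (9/2)·R1: [0, 105/2, 0, 20]
R3 ← R3 − (5/2)·R1: [0, -75/2, -1, -17]
R4 ← R4 + (1/2)·R1: [0, 1/2, 4, 4]
R3 ← R3 + (5/7)·R2: [0, 0, -1, -19/7]
R4 ← R4 − (1/105)·R2: [0, 0, 4, 80/21]
R4 ← R4 + (4)·R3: [0, 0, 0, -148/21]
Echelon form has 4 nonzero rows, so rank(M) = 4.

4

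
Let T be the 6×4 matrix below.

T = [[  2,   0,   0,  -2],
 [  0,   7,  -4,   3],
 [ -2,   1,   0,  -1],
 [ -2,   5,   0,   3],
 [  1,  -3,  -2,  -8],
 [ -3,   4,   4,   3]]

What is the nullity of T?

0

Row reduce to echelon form.
R3 ← R3 + R1: [0, 1, 0, -3]
R4 ← R4 + R1: [0, 5, 0, 1]
R5 ← R5 − (1/2)·R1: [0, -3, -2, -7]
R6 ← R6 + (3/2)·R1: [0, 4, 4, 0]
R3 ← R3 − (1/7)·R2: [0, 0, 4/7, -24/7]
R4 ← R4 − (5/7)·R2: [0, 0, 20/7, -8/7]
R5 ← R5 + (3/7)·R2: [0, 0, -26/7, -40/7]
R6 ← R6 − (4/7)·R2: [0, 0, 44/7, -12/7]
R4 ← R4 − (5)·R3: [0, 0, 0, 16]
R5 ← R5 + (13/2)·R3: [0, 0, 0, -28]
R6 ← R6 − (11)·R3: [0, 0, 0, 36]
R5 ← R5 + (7/4)·R4: [0, 0, 0, 0]
R6 ← R6 − (9/4)·R4: [0, 0, 0, 0]
4 nonzero rows, so rank(T) = 4.
T has 4 columns; by rank–nullity, nullity = 4 − 4 = 0.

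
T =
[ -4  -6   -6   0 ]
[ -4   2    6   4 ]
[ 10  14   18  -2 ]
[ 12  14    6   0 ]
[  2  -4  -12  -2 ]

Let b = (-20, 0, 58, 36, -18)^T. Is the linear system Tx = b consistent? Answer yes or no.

yes

Row reduce the augmented matrix [T | b].
R2 ← R2 − R1: [0, 8, 12, 4, 20]
R3 ← R3 + (5/2)·R1: [0, -1, 3, -2, 8]
R4 ← R4 + (3)·R1: [0, -4, -12, 0, -24]
R5 ← R5 + (1/2)·R1: [0, -7, -15, -2, -28]
R3 ← R3 + (1/8)·R2: [0, 0, 9/2, -3/2, 21/2]
R4 ← R4 + (1/2)·R2: [0, 0, -6, 2, -14]
R5 ← R5 + (7/8)·R2: [0, 0, -9/2, 3/2, -21/2]
R4 ← R4 + (4/3)·R3: [0, 0, 0, 0, 0]
R5 ← R5 + R3: [0, 0, 0, 0, 0]
The echelon form has 3 nonzero rows, and every pivot lies in the first 4 columns, so rank(T) = rank([T|b]) = 3.
The system is consistent.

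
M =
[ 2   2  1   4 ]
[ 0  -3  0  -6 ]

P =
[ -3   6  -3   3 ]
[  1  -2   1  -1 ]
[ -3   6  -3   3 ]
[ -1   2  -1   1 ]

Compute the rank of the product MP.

First compute MP:
[[-11,  22, -11,  11],
 [  3,  -6,   3,  -3]]
Now row reduce the product.
R2 ← R2 + (3/11)·R1: [0, 0, 0, 0]
1 nonzero row, so rank(MP) = 1.

1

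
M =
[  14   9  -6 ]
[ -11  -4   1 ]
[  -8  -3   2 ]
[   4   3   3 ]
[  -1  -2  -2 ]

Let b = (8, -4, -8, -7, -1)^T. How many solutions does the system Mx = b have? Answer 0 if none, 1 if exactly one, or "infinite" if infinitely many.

0

Row reduce the augmented matrix [M | b].
R2 ← R2 + (11/14)·R1: [0, 43/14, -26/7, 16/7]
R3 ← R3 + (4/7)·R1: [0, 15/7, -10/7, -24/7]
R4 ← R4 − (2/7)·R1: [0, 3/7, 33/7, -65/7]
R5 ← R5 + (1/14)·R1: [0, -19/14, -17/7, -3/7]
R3 ← R3 − (30/43)·R2: [0, 0, 50/43, -216/43]
R4 ← R4 − (6/43)·R2: [0, 0, 225/43, -413/43]
R5 ← R5 + (19/43)·R2: [0, 0, -175/43, 25/43]
R4 ← R4 − (9/2)·R3: [0, 0, 0, 13]
R5 ← R5 + (7/2)·R3: [0, 0, 0, -17]
R5 ← R5 + (17/13)·R4: [0, 0, 0, 0]
The echelon form has 4 nonzero rows; the last pivot sits in the augmented column, so rank(M) = 3 but rank([M|b]) = 4.
Since the ranks differ, the system is inconsistent.
It has no solutions.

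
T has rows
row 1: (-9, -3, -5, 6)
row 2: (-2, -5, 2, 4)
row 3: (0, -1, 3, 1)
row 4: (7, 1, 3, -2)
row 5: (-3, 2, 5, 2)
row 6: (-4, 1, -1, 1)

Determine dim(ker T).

0

Row reduce to echelon form.
R2 ← R2 − (2/9)·R1: [0, -13/3, 28/9, 8/3]
R4 ← R4 + (7/9)·R1: [0, -4/3, -8/9, 8/3]
R5 ← R5 − (1/3)·R1: [0, 3, 20/3, 0]
R6 ← R6 − (4/9)·R1: [0, 7/3, 11/9, -5/3]
R3 ← R3 − (3/13)·R2: [0, 0, 89/39, 5/13]
R4 ← R4 − (4/13)·R2: [0, 0, -24/13, 24/13]
R5 ← R5 + (9/13)·R2: [0, 0, 344/39, 24/13]
R6 ← R6 + (7/13)·R2: [0, 0, 113/39, -3/13]
R4 ← R4 + (72/89)·R3: [0, 0, 0, 192/89]
R5 ← R5 − (344/89)·R3: [0, 0, 0, 32/89]
R6 ← R6 − (113/89)·R3: [0, 0, 0, -64/89]
R5 ← R5 − (1/6)·R4: [0, 0, 0, 0]
R6 ← R6 + (1/3)·R4: [0, 0, 0, 0]
4 nonzero rows, so rank(T) = 4.
T has 4 columns; by rank–nullity, nullity = 4 − 4 = 0.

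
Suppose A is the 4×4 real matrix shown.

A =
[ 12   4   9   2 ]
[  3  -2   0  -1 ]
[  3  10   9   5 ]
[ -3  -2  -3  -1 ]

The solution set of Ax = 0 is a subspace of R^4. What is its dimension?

Row reduce to echelon form.
R2 ← R2 − (1/4)·R1: [0, -3, -9/4, -3/2]
R3 ← R3 − (1/4)·R1: [0, 9, 27/4, 9/2]
R4 ← R4 + (1/4)·R1: [0, -1, -3/4, -1/2]
R3 ← R3 + (3)·R2: [0, 0, 0, 0]
R4 ← R4 − (1/3)·R2: [0, 0, 0, 0]
2 nonzero rows, so rank(A) = 2.
A has 4 columns; by rank–nullity, nullity = 4 − 2 = 2.

2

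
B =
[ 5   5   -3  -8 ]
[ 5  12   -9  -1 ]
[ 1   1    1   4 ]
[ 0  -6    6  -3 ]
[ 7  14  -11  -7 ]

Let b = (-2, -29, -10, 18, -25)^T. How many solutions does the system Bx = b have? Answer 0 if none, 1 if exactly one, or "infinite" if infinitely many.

Row reduce the augmented matrix [B | b].
R2 ← R2 − R1: [0, 7, -6, 7, -27]
R3 ← R3 − (1/5)·R1: [0, 0, 8/5, 28/5, -48/5]
R5 ← R5 − (7/5)·R1: [0, 7, -34/5, 21/5, -111/5]
R4 ← R4 + (6/7)·R2: [0, 0, 6/7, 3, -36/7]
R5 ← R5 − R2: [0, 0, -4/5, -14/5, 24/5]
R4 ← R4 − (15/28)·R3: [0, 0, 0, 0, 0]
R5 ← R5 + (1/2)·R3: [0, 0, 0, 0, 0]
The echelon form has 3 nonzero rows, and every pivot lies in the first 4 columns, so rank(B) = rank([B|b]) = 3.
The system is consistent.
rank = 3 < 4 unknowns, so there are infinitely many solutions.

infinite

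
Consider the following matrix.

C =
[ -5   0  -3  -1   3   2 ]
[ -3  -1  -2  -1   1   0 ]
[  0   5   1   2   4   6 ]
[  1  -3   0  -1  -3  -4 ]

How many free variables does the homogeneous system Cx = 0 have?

Row reduce to echelon form.
R2 ← R2 − (3/5)·R1: [0, -1, -1/5, -2/5, -4/5, -6/5]
R4 ← R4 + (1/5)·R1: [0, -3, -3/5, -6/5, -12/5, -18/5]
R3 ← R3 + (5)·R2: [0, 0, 0, 0, 0, 0]
R4 ← R4 − (3)·R2: [0, 0, 0, 0, 0, 0]
2 nonzero rows, so rank(C) = 2.
C has 6 columns; by rank–nullity, nullity = 6 − 2 = 4.

4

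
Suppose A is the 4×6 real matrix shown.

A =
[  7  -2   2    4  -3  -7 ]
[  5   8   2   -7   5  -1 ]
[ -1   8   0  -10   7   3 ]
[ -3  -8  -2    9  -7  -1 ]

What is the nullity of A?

Row reduce to echelon form.
R2 ← R2 − (5/7)·R1: [0, 66/7, 4/7, -69/7, 50/7, 4]
R3 ← R3 + (1/7)·R1: [0, 54/7, 2/7, -66/7, 46/7, 2]
R4 ← R4 + (3/7)·R1: [0, -62/7, -8/7, 75/7, -58/7, -4]
R3 ← R3 − (9/11)·R2: [0, 0, -2/11, -15/11, 8/11, -14/11]
R4 ← R4 + (31/33)·R2: [0, 0, -20/33, 16/11, -52/33, -8/33]
R4 ← R4 − (10/3)·R3: [0, 0, 0, 6, -4, 4]
4 nonzero rows, so rank(A) = 4.
A has 6 columns; by rank–nullity, nullity = 6 − 4 = 2.

2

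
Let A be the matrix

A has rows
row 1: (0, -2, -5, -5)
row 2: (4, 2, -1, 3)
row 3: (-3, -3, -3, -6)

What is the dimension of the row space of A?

2

Row reduce to echelon form.
Swap R1 ↔ R2
R3 ← R3 + (3/4)·R1: [0, -3/2, -15/4, -15/4]
R3 ← R3 − (3/4)·R2: [0, 0, 0, 0]
Echelon form has 2 nonzero rows, so rank(A) = 2.
The row space has dimension equal to the rank: 2.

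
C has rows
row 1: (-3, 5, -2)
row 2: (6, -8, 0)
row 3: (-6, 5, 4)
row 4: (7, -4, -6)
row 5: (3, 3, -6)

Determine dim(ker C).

Row reduce to echelon form.
R2 ← R2 + (2)·R1: [0, 2, -4]
R3 ← R3 − (2)·R1: [0, -5, 8]
R4 ← R4 + (7/3)·R1: [0, 23/3, -32/3]
R5 ← R5 + R1: [0, 8, -8]
R3 ← R3 + (5/2)·R2: [0, 0, -2]
R4 ← R4 − (23/6)·R2: [0, 0, 14/3]
R5 ← R5 − (4)·R2: [0, 0, 8]
R4 ← R4 + (7/3)·R3: [0, 0, 0]
R5 ← R5 + (4)·R3: [0, 0, 0]
3 nonzero rows, so rank(C) = 3.
C has 3 columns; by rank–nullity, nullity = 3 − 3 = 0.

0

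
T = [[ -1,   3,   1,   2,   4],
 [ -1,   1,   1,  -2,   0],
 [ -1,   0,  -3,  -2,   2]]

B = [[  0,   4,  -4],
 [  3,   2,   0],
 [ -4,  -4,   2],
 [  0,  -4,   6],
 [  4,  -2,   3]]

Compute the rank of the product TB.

3

First compute TB:
[[ 21, -18,  30],
 [ -1,   2,  -6],
 [ 20,  12,  -8]]
Now row reduce the product.
R2 ← R2 + (1/21)·R1: [0, 8/7, -32/7]
R3 ← R3 − (20/21)·R1: [0, 204/7, -256/7]
R3 ← R3 − (51/2)·R2: [0, 0, 80]
3 nonzero rows, so rank(TB) = 3.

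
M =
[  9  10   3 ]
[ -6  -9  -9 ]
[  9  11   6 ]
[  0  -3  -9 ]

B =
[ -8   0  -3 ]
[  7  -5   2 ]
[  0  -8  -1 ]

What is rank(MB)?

First compute MB:
[[ -2, -74, -10],
 [-15, 117,   9],
 [  5, -103, -11],
 [-21,  87,   3]]
Now row reduce the product.
R2 ← R2 − (15/2)·R1: [0, 672, 84]
R3 ← R3 + (5/2)·R1: [0, -288, -36]
R4 ← R4 − (21/2)·R1: [0, 864, 108]
R3 ← R3 + (3/7)·R2: [0, 0, 0]
R4 ← R4 − (9/7)·R2: [0, 0, 0]
2 nonzero rows, so rank(MB) = 2.

2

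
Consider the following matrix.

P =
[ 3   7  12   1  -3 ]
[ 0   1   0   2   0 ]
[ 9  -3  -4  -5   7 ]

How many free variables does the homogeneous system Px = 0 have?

2

Row reduce to echelon form.
R3 ← R3 − (3)·R1: [0, -24, -40, -8, 16]
R3 ← R3 + (24)·R2: [0, 0, -40, 40, 16]
3 nonzero rows, so rank(P) = 3.
P has 5 columns; by rank–nullity, nullity = 5 − 3 = 2.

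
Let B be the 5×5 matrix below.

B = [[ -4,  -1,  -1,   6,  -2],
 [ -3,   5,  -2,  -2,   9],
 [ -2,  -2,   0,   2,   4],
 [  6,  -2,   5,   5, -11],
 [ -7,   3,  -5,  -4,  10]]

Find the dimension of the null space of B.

0

Row reduce to echelon form.
R2 ← R2 − (3/4)·R1: [0, 23/4, -5/4, -13/2, 21/2]
R3 ← R3 − (1/2)·R1: [0, -3/2, 1/2, -1, 5]
R4 ← R4 + (3/2)·R1: [0, -7/2, 7/2, 14, -14]
R5 ← R5 − (7/4)·R1: [0, 19/4, -13/4, -29/2, 27/2]
R3 ← R3 + (6/23)·R2: [0, 0, 4/23, -62/23, 178/23]
R4 ← R4 + (14/23)·R2: [0, 0, 63/23, 231/23, -175/23]
R5 ← R5 − (19/23)·R2: [0, 0, -51/23, -210/23, 111/23]
R4 ← R4 − (63/4)·R3: [0, 0, 0, 105/2, -259/2]
R5 ← R5 + (51/4)·R3: [0, 0, 0, -87/2, 207/2]
R5 ← R5 + (29/35)·R4: [0, 0, 0, 0, -19/5]
5 nonzero rows, so rank(B) = 5.
B has 5 columns; by rank–nullity, nullity = 5 − 5 = 0.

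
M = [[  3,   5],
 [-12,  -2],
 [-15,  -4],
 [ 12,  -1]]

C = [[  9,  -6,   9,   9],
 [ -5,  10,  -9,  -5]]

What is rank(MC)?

2

First compute MC:
[[  2,  32, -18,   2],
 [-98,  52, -90, -98],
 [-115,  50, -99, -115],
 [113, -82, 117, 113]]
Now row reduce the product.
R2 ← R2 + (49)·R1: [0, 1620, -972, 0]
R3 ← R3 + (115/2)·R1: [0, 1890, -1134, 0]
R4 ← R4 − (113/2)·R1: [0, -1890, 1134, 0]
R3 ← R3 − (7/6)·R2: [0, 0, 0, 0]
R4 ← R4 + (7/6)·R2: [0, 0, 0, 0]
2 nonzero rows, so rank(MC) = 2.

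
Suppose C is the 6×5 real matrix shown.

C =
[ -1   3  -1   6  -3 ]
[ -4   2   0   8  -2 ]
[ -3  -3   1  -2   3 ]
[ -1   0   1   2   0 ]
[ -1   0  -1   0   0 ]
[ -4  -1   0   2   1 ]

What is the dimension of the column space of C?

3

Row reduce to echelon form.
R2 ← R2 − (4)·R1: [0, -10, 4, -16, 10]
R3 ← R3 − (3)·R1: [0, -12, 4, -20, 12]
R4 ← R4 − R1: [0, -3, 2, -4, 3]
R5 ← R5 − R1: [0, -3, 0, -6, 3]
R6 ← R6 − (4)·R1: [0, -13, 4, -22, 13]
R3 ← R3 − (6/5)·R2: [0, 0, -4/5, -4/5, 0]
R4 ← R4 − (3/10)·R2: [0, 0, 4/5, 4/5, 0]
R5 ← R5 − (3/10)·R2: [0, 0, -6/5, -6/5, 0]
R6 ← R6 − (13/10)·R2: [0, 0, -6/5, -6/5, 0]
R4 ← R4 + R3: [0, 0, 0, 0, 0]
R5 ← R5 − (3/2)·R3: [0, 0, 0, 0, 0]
R6 ← R6 − (3/2)·R3: [0, 0, 0, 0, 0]
Echelon form has 3 nonzero rows, so rank(C) = 3.
The column space has dimension equal to the rank: 3.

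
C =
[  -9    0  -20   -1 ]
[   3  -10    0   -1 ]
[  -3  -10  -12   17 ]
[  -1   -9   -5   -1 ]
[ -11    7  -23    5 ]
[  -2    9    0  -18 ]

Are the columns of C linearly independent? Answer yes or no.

yes

Row reduce C to echelon form.
R2 ← R2 + (1/3)·R1: [0, -10, -20/3, -4/3]
R3 ← R3 − (1/3)·R1: [0, -10, -16/3, 52/3]
R4 ← R4 − (1/9)·R1: [0, -9, -25/9, -8/9]
R5 ← R5 − (11/9)·R1: [0, 7, 13/9, 56/9]
R6 ← R6 − (2/9)·R1: [0, 9, 40/9, -160/9]
R3 ← R3 − R2: [0, 0, 4/3, 56/3]
R4 ← R4 − (9/10)·R2: [0, 0, 29/9, 14/45]
R5 ← R5 + (7/10)·R2: [0, 0, -29/9, 238/45]
R6 ← R6 + (9/10)·R2: [0, 0, -14/9, -854/45]
R4 ← R4 − (29/12)·R3: [0, 0, 0, -224/5]
R5 ← R5 + (29/12)·R3: [0, 0, 0, 252/5]
R6 ← R6 + (7/6)·R3: [0, 0, 0, 14/5]
R5 ← R5 + (9/8)·R4: [0, 0, 0, 0]
R6 ← R6 + (1/16)·R4: [0, 0, 0, 0]
4 pivots among 4 columns.
Every column is a pivot column, so the columns are linearly independent.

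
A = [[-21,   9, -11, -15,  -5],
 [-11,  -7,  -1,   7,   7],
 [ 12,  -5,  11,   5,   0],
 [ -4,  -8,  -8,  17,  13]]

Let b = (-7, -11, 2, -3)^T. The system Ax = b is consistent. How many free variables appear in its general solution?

1

Row reduce the augmented matrix [A | b].
R2 ← R2 − (11/21)·R1: [0, -82/7, 100/21, 104/7, 202/21, -22/3]
R3 ← R3 + (4/7)·R1: [0, 1/7, 33/7, -25/7, -20/7, -2]
R4 ← R4 − (4/21)·R1: [0, -68/7, -124/21, 139/7, 293/21, -5/3]
R3 ← R3 + (1/82)·R2: [0, 0, 587/123, -139/41, -337/123, -257/123]
R4 ← R4 − (34/41)·R2: [0, 0, -404/41, 309/41, 245/41, 181/41]
R4 ← R4 + (1212/587)·R3: [0, 0, 0, 315/587, 187/587, 59/587]
The echelon form has 4 nonzero rows, and every pivot lies in the first 5 columns, so rank(A) = rank([A|b]) = 4.
The system is consistent.
Free variables = (unknowns) − (rank) = 5 − 4 = 1.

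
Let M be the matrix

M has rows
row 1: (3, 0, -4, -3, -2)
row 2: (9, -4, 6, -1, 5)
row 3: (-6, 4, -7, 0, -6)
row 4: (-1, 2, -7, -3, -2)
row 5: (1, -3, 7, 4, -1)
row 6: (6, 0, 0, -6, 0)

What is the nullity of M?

Row reduce to echelon form.
R2 ← R2 − (3)·R1: [0, -4, 18, 8, 11]
R3 ← R3 + (2)·R1: [0, 4, -15, -6, -10]
R4 ← R4 + (1/3)·R1: [0, 2, -25/3, -4, -8/3]
R5 ← R5 − (1/3)·R1: [0, -3, 25/3, 5, -1/3]
R6 ← R6 − (2)·R1: [0, 0, 8, 0, 4]
R3 ← R3 + R2: [0, 0, 3, 2, 1]
R4 ← R4 + (1/2)·R2: [0, 0, 2/3, 0, 17/6]
R5 ← R5 − (3/4)·R2: [0, 0, -31/6, -1, -103/12]
R4 ← R4 − (2/9)·R3: [0, 0, 0, -4/9, 47/18]
R5 ← R5 + (31/18)·R3: [0, 0, 0, 22/9, -247/36]
R6 ← R6 − (8/3)·R3: [0, 0, 0, -16/3, 4/3]
R5 ← R5 + (11/2)·R4: [0, 0, 0, 0, 15/2]
R6 ← R6 − (12)·R4: [0, 0, 0, 0, -30]
R6 ← R6 + (4)·R5: [0, 0, 0, 0, 0]
5 nonzero rows, so rank(M) = 5.
M has 5 columns; by rank–nullity, nullity = 5 − 5 = 0.

0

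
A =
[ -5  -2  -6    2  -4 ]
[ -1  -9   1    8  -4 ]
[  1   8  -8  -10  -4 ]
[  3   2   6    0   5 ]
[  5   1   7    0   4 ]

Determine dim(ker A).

Row reduce to echelon form.
R2 ← R2 − (1/5)·R1: [0, -43/5, 11/5, 38/5, -16/5]
R3 ← R3 + (1/5)·R1: [0, 38/5, -46/5, -48/5, -24/5]
R4 ← R4 + (3/5)·R1: [0, 4/5, 12/5, 6/5, 13/5]
R5 ← R5 + R1: [0, -1, 1, 2, 0]
R3 ← R3 + (38/43)·R2: [0, 0, -312/43, -124/43, -328/43]
R4 ← R4 + (4/43)·R2: [0, 0, 112/43, 82/43, 99/43]
R5 ← R5 − (5/43)·R2: [0, 0, 32/43, 48/43, 16/43]
R4 ← R4 + (14/39)·R3: [0, 0, 0, 34/39, -17/39]
R5 ← R5 + (4/39)·R3: [0, 0, 0, 32/39, -16/39]
R5 ← R5 − (16/17)·R4: [0, 0, 0, 0, 0]
4 nonzero rows, so rank(A) = 4.
A has 5 columns; by rank–nullity, nullity = 5 − 4 = 1.

1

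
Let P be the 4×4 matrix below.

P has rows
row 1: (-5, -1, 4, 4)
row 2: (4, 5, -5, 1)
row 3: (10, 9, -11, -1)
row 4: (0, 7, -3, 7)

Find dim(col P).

Row reduce to echelon form.
R2 ← R2 + (4/5)·R1: [0, 21/5, -9/5, 21/5]
R3 ← R3 + (2)·R1: [0, 7, -3, 7]
R3 ← R3 − (5/3)·R2: [0, 0, 0, 0]
R4 ← R4 − (5/3)·R2: [0, 0, 0, 0]
Echelon form has 2 nonzero rows, so rank(P) = 2.
The column space has dimension equal to the rank: 2.

2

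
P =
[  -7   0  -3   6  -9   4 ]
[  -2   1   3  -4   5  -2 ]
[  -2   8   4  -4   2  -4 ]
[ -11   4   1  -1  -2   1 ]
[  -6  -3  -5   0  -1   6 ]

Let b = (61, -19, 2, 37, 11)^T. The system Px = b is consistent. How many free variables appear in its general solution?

Row reduce the augmented matrix [P | b].
R2 ← R2 − (2/7)·R1: [0, 1, 27/7, -40/7, 53/7, -22/7, -255/7]
R3 ← R3 − (2/7)·R1: [0, 8, 34/7, -40/7, 32/7, -36/7, -108/7]
R4 ← R4 − (11/7)·R1: [0, 4, 40/7, -73/7, 85/7, -37/7, -412/7]
R5 ← R5 − (6/7)·R1: [0, -3, -17/7, -36/7, 47/7, 18/7, -289/7]
R3 ← R3 − (8)·R2: [0, 0, -26, 40, -56, 20, 276]
R4 ← R4 − (4)·R2: [0, 0, -68/7, 87/7, -127/7, 51/7, 608/7]
R5 ← R5 + (3)·R2: [0, 0, 64/7, -156/7, 206/7, -48/7, -1054/7]
R4 ← R4 − (34/91)·R3: [0, 0, 0, -229/91, 253/91, -17/91, -1480/91]
R5 ← R5 + (32/91)·R3: [0, 0, 0, -748/91, 886/91, 16/91, -4870/91]
R5 ← R5 − (748/229)·R4: [0, 0, 0, 0, 150/229, 180/229, -90/229]
The echelon form has 5 nonzero rows, and every pivot lies in the first 6 columns, so rank(P) = rank([P|b]) = 5.
The system is consistent.
Free variables = (unknowns) − (rank) = 6 − 5 = 1.

1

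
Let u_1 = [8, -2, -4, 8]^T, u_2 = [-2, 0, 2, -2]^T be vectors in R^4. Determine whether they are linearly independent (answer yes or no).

yes

Form the matrix with these vectors as rows and row reduce.
R2 ← R2 + (1/4)·R1: [0, -1/2, 1, 0]
2 nonzero rows, so the 2 vectors span a space of dimension 2.
Since 2 = 2, the vectors are linearly independent.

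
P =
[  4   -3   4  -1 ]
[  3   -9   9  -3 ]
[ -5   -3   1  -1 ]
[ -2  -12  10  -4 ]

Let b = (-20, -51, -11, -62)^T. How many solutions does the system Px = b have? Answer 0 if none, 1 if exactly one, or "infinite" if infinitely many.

infinite

Row reduce the augmented matrix [P | b].
R2 ← R2 − (3/4)·R1: [0, -27/4, 6, -9/4, -36]
R3 ← R3 + (5/4)·R1: [0, -27/4, 6, -9/4, -36]
R4 ← R4 + (1/2)·R1: [0, -27/2, 12, -9/2, -72]
R3 ← R3 − R2: [0, 0, 0, 0, 0]
R4 ← R4 − (2)·R2: [0, 0, 0, 0, 0]
The echelon form has 2 nonzero rows, and every pivot lies in the first 4 columns, so rank(P) = rank([P|b]) = 2.
The system is consistent.
rank = 2 < 4 unknowns, so there are infinitely many solutions.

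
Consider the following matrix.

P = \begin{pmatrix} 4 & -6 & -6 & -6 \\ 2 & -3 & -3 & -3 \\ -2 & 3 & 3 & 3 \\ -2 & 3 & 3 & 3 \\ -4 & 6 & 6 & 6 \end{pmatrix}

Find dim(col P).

1

Row reduce to echelon form.
R2 ← R2 − (1/2)·R1: [0, 0, 0, 0]
R3 ← R3 + (1/2)·R1: [0, 0, 0, 0]
R4 ← R4 + (1/2)·R1: [0, 0, 0, 0]
R5 ← R5 + R1: [0, 0, 0, 0]
Echelon form has 1 nonzero row, so rank(P) = 1.
The column space has dimension equal to the rank: 1.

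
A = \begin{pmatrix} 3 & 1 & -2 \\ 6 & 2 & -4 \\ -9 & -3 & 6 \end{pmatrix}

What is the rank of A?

Row reduce to echelon form.
R2 ← R2 − (2)·R1: [0, 0, 0]
R3 ← R3 + (3)·R1: [0, 0, 0]
Echelon form has 1 nonzero row, so rank(A) = 1.

1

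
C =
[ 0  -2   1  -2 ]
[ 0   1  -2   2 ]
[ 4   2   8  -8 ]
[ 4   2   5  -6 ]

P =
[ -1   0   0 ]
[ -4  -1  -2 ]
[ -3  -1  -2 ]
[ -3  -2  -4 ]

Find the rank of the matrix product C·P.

First compute CP:
[[ 11,   5,  10],
 [ -4,  -3,  -6],
 [-12,   6,  12],
 [ -9,   5,  10]]
Now row reduce the product.
R2 ← R2 + (4/11)·R1: [0, -13/11, -26/11]
R3 ← R3 + (12/11)·R1: [0, 126/11, 252/11]
R4 ← R4 + (9/11)·R1: [0, 100/11, 200/11]
R3 ← R3 + (126/13)·R2: [0, 0, 0]
R4 ← R4 + (100/13)·R2: [0, 0, 0]
2 nonzero rows, so rank(CP) = 2.

2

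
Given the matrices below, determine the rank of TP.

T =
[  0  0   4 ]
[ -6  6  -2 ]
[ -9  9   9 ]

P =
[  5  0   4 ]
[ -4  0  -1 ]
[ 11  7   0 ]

First compute TP:
[[ 44,  28,   0],
 [-76, -14, -30],
 [ 18,  63, -45]]
Now row reduce the product.
R2 ← R2 + (19/11)·R1: [0, 378/11, -30]
R3 ← R3 − (9/22)·R1: [0, 567/11, -45]
R3 ← R3 − (3/2)·R2: [0, 0, 0]
2 nonzero rows, so rank(TP) = 2.

2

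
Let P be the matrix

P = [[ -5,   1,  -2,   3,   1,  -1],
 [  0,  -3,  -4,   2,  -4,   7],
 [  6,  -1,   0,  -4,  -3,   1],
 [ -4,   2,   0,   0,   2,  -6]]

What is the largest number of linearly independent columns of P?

4

Row reduce to echelon form.
R3 ← R3 + (6/5)·R1: [0, 1/5, -12/5, -2/5, -9/5, -1/5]
R4 ← R4 − (4/5)·R1: [0, 6/5, 8/5, -12/5, 6/5, -26/5]
R3 ← R3 + (1/15)·R2: [0, 0, -8/3, -4/15, -31/15, 4/15]
R4 ← R4 + (2/5)·R2: [0, 0, 0, -8/5, -2/5, -12/5]
Echelon form has 4 nonzero rows, so rank(P) = 4.
The rank gives the maximum number of linearly independent columns: 4.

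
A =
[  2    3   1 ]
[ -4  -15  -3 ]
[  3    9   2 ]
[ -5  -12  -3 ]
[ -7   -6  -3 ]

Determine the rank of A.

2

Row reduce to echelon form.
R2 ← R2 + (2)·R1: [0, -9, -1]
R3 ← R3 − (3/2)·R1: [0, 9/2, 1/2]
R4 ← R4 + (5/2)·R1: [0, -9/2, -1/2]
R5 ← R5 + (7/2)·R1: [0, 9/2, 1/2]
R3 ← R3 + (1/2)·R2: [0, 0, 0]
R4 ← R4 − (1/2)·R2: [0, 0, 0]
R5 ← R5 + (1/2)·R2: [0, 0, 0]
Echelon form has 2 nonzero rows, so rank(A) = 2.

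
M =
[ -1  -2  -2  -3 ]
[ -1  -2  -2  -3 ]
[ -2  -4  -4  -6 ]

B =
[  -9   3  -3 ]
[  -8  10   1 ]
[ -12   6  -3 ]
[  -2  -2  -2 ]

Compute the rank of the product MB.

First compute MB:
[[ 55, -29,  13],
 [ 55, -29,  13],
 [110, -58,  26]]
Now row reduce the product.
R2 ← R2 − R1: [0, 0, 0]
R3 ← R3 − (2)·R1: [0, 0, 0]
1 nonzero row, so rank(MB) = 1.

1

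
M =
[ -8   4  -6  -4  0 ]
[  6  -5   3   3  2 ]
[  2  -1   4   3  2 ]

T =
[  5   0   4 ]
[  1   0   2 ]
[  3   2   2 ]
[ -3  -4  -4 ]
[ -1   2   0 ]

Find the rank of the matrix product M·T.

First compute MT:
[[-42,   4, -20],
 [ 23,  -2,   8],
 [ 10,   0,   2]]
Now row reduce the product.
R2 ← R2 + (23/42)·R1: [0, 4/21, -62/21]
R3 ← R3 + (5/21)·R1: [0, 20/21, -58/21]
R3 ← R3 − (5)·R2: [0, 0, 12]
3 nonzero rows, so rank(MT) = 3.

3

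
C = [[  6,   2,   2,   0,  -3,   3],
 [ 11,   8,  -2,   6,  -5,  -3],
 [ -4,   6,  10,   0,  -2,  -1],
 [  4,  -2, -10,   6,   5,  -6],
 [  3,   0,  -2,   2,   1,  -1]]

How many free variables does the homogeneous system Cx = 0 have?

Row reduce to echelon form.
R2 ← R2 − (11/6)·R1: [0, 13/3, -17/3, 6, 1/2, -17/2]
R3 ← R3 + (2/3)·R1: [0, 22/3, 34/3, 0, -4, 1]
R4 ← R4 − (2/3)·R1: [0, -10/3, -34/3, 6, 7, -8]
R5 ← R5 − (1/2)·R1: [0, -1, -3, 2, 5/2, -5/2]
R3 ← R3 − (22/13)·R2: [0, 0, 272/13, -132/13, -63/13, 200/13]
R4 ← R4 + (10/13)·R2: [0, 0, -204/13, 138/13, 96/13, -189/13]
R5 ← R5 + (3/13)·R2: [0, 0, -56/13, 44/13, 34/13, -58/13]
R4 ← R4 + (3/4)·R3: [0, 0, 0, 3, 15/4, -3]
R5 ← R5 + (7/34)·R3: [0, 0, 0, 22/17, 55/34, -22/17]
R5 ← R5 − (22/51)·R4: [0, 0, 0, 0, 0, 0]
4 nonzero rows, so rank(C) = 4.
C has 6 columns; by rank–nullity, nullity = 6 − 4 = 2.

2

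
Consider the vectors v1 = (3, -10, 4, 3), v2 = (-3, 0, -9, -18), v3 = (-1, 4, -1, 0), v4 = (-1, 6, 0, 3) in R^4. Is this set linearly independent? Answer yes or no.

no

Form the matrix with these vectors as rows and row reduce.
R2 ← R2 + R1: [0, -10, -5, -15]
R3 ← R3 + (1/3)·R1: [0, 2/3, 1/3, 1]
R4 ← R4 + (1/3)·R1: [0, 8/3, 4/3, 4]
R3 ← R3 + (1/15)·R2: [0, 0, 0, 0]
R4 ← R4 + (4/15)·R2: [0, 0, 0, 0]
2 nonzero rows, so the 4 vectors span a space of dimension 2.
Since 2 < 4, the vectors are linearly dependent.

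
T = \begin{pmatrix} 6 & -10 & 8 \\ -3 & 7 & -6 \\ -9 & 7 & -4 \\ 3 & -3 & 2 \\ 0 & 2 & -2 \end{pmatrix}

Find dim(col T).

Row reduce to echelon form.
R2 ← R2 + (1/2)·R1: [0, 2, -2]
R3 ← R3 + (3/2)·R1: [0, -8, 8]
R4 ← R4 − (1/2)·R1: [0, 2, -2]
R3 ← R3 + (4)·R2: [0, 0, 0]
R4 ← R4 − R2: [0, 0, 0]
R5 ← R5 − R2: [0, 0, 0]
Echelon form has 2 nonzero rows, so rank(T) = 2.
The column space has dimension equal to the rank: 2.

2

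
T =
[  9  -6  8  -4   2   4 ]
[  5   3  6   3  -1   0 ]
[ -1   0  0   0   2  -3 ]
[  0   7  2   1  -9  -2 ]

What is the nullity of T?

Row reduce to echelon form.
R2 ← R2 − (5/9)·R1: [0, 19/3, 14/9, 47/9, -19/9, -20/9]
R3 ← R3 + (1/9)·R1: [0, -2/3, 8/9, -4/9, 20/9, -23/9]
R3 ← R3 + (2/19)·R2: [0, 0, 20/19, 2/19, 2, -53/19]
R4 ← R4 − (21/19)·R2: [0, 0, 16/57, -272/57, -20/3, 26/57]
R4 ← R4 − (4/15)·R3: [0, 0, 0, -24/5, -36/5, 6/5]
4 nonzero rows, so rank(T) = 4.
T has 6 columns; by rank–nullity, nullity = 6 − 4 = 2.

2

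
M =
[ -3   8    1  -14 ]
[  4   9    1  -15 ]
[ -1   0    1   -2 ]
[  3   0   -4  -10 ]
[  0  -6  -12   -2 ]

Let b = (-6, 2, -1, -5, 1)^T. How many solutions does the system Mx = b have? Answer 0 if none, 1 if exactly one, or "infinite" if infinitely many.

0

Row reduce the augmented matrix [M | b].
R2 ← R2 + (4/3)·R1: [0, 59/3, 7/3, -101/3, -6]
R3 ← R3 − (1/3)·R1: [0, -8/3, 2/3, 8/3, 1]
R4 ← R4 + R1: [0, 8, -3, -24, -11]
R3 ← R3 + (8/59)·R2: [0, 0, 58/59, -112/59, 11/59]
R4 ← R4 − (24/59)·R2: [0, 0, -233/59, -608/59, -505/59]
R5 ← R5 + (18/59)·R2: [0, 0, -666/59, -724/59, -49/59]
R4 ← R4 + (233/58)·R3: [0, 0, 0, -520/29, -453/58]
R5 ← R5 + (333/29)·R3: [0, 0, 0, -988/29, 38/29]
R5 ← R5 − (19/10)·R4: [0, 0, 0, 0, 323/20]
The echelon form has 5 nonzero rows; the last pivot sits in the augmented column, so rank(M) = 4 but rank([M|b]) = 5.
Since the ranks differ, the system is inconsistent.
It has no solutions.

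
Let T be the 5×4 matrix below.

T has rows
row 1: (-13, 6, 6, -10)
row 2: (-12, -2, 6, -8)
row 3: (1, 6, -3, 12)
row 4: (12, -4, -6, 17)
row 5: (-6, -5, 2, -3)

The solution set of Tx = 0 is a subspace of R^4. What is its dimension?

Row reduce to echelon form.
R2 ← R2 − (12/13)·R1: [0, -98/13, 6/13, 16/13]
R3 ← R3 + (1/13)·R1: [0, 84/13, -33/13, 146/13]
R4 ← R4 + (12/13)·R1: [0, 20/13, -6/13, 101/13]
R5 ← R5 − (6/13)·R1: [0, -101/13, -10/13, 21/13]
R3 ← R3 + (6/7)·R2: [0, 0, -15/7, 86/7]
R4 ← R4 + (10/49)·R2: [0, 0, -18/49, 393/49]
R5 ← R5 − (101/98)·R2: [0, 0, -61/49, 17/49]
R4 ← R4 − (6/35)·R3: [0, 0, 0, 207/35]
R5 ← R5 − (61/105)·R3: [0, 0, 0, -713/105]
R5 ← R5 + (31/27)·R4: [0, 0, 0, 0]
4 nonzero rows, so rank(T) = 4.
T has 4 columns; by rank–nullity, nullity = 4 − 4 = 0.

0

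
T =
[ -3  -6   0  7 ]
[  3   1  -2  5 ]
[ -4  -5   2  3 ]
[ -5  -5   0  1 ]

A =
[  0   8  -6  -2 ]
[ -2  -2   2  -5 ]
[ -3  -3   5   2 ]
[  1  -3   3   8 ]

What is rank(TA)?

First compute TA:
[[ 19, -33,  27,  92],
 [  9,  13, -11,  25],
 [  7, -37,  33,  61],
 [ 11, -33,  23,  43]]
Now row reduce the product.
R2 ← R2 − (9/19)·R1: [0, 544/19, -452/19, -353/19]
R3 ← R3 − (7/19)·R1: [0, -472/19, 438/19, 515/19]
R4 ← R4 − (11/19)·R1: [0, -264/19, 140/19, -195/19]
R3 ← R3 + (59/68)·R2: [0, 0, 41/17, 747/68]
R4 ← R4 + (33/68)·R2: [0, 0, -71/17, -1311/68]
R4 ← R4 + (71/41)·R3: [0, 0, 0, -21/82]
4 nonzero rows, so rank(TA) = 4.

4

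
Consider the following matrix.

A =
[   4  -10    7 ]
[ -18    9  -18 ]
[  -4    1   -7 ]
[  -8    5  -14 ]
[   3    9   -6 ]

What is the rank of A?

Row reduce to echelon form.
R2 ← R2 + (9/2)·R1: [0, -36, 27/2]
R3 ← R3 + R1: [0, -9, 0]
R4 ← R4 + (2)·R1: [0, -15, 0]
R5 ← R5 − (3/4)·R1: [0, 33/2, -45/4]
R3 ← R3 − (1/4)·R2: [0, 0, -27/8]
R4 ← R4 − (5/12)·R2: [0, 0, -45/8]
R5 ← R5 + (11/24)·R2: [0, 0, -81/16]
R4 ← R4 − (5/3)·R3: [0, 0, 0]
R5 ← R5 − (3/2)·R3: [0, 0, 0]
Echelon form has 3 nonzero rows, so rank(A) = 3.

3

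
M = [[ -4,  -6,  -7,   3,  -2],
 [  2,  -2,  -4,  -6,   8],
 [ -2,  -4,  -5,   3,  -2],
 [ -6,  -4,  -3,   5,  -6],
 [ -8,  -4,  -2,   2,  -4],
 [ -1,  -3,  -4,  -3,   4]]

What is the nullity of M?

Row reduce to echelon form.
R2 ← R2 + (1/2)·R1: [0, -5, -15/2, -9/2, 7]
R3 ← R3 − (1/2)·R1: [0, -1, -3/2, 3/2, -1]
R4 ← R4 − (3/2)·R1: [0, 5, 15/2, 1/2, -3]
R5 ← R5 − (2)·R1: [0, 8, 12, -4, 0]
R6 ← R6 − (1/4)·R1: [0, -3/2, -9/4, -15/4, 9/2]
R3 ← R3 − (1/5)·R2: [0, 0, 0, 12/5, -12/5]
R4 ← R4 + R2: [0, 0, 0, -4, 4]
R5 ← R5 + (8/5)·R2: [0, 0, 0, -56/5, 56/5]
R6 ← R6 − (3/10)·R2: [0, 0, 0, -12/5, 12/5]
R4 ← R4 + (5/3)·R3: [0, 0, 0, 0, 0]
R5 ← R5 + (14/3)·R3: [0, 0, 0, 0, 0]
R6 ← R6 + R3: [0, 0, 0, 0, 0]
3 nonzero rows, so rank(M) = 3.
M has 5 columns; by rank–nullity, nullity = 5 − 3 = 2.

2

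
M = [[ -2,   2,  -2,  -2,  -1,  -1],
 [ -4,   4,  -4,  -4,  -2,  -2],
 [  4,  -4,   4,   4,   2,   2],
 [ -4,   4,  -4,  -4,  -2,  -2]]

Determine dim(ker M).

5

Row reduce to echelon form.
R2 ← R2 − (2)·R1: [0, 0, 0, 0, 0, 0]
R3 ← R3 + (2)·R1: [0, 0, 0, 0, 0, 0]
R4 ← R4 − (2)·R1: [0, 0, 0, 0, 0, 0]
1 nonzero row, so rank(M) = 1.
M has 6 columns; by rank–nullity, nullity = 6 − 1 = 5.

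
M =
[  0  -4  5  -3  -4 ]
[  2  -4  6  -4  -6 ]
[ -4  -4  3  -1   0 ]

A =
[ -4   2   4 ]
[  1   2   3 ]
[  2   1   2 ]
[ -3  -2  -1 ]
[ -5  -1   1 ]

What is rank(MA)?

2

First compute MA:
[[ 35,   7,  -3],
 [ 42,  16,   6],
 [ 21, -11, -21]]
Now row reduce the product.
R2 ← R2 − (6/5)·R1: [0, 38/5, 48/5]
R3 ← R3 − (3/5)·R1: [0, -76/5, -96/5]
R3 ← R3 + (2)·R2: [0, 0, 0]
2 nonzero rows, so rank(MA) = 2.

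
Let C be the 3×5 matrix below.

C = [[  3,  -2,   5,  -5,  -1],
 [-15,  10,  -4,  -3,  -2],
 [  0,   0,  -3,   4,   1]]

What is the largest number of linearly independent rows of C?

2

Row reduce to echelon form.
R2 ← R2 + (5)·R1: [0, 0, 21, -28, -7]
R3 ← R3 + (1/7)·R2: [0, 0, 0, 0, 0]
Echelon form has 2 nonzero rows, so rank(C) = 2.
The rank gives the maximum number of linearly independent rows: 2.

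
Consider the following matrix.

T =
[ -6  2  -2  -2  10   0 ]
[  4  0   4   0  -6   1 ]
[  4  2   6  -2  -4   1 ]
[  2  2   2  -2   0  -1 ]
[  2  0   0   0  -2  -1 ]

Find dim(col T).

3

Row reduce to echelon form.
R2 ← R2 + (2/3)·R1: [0, 4/3, 8/3, -4/3, 2/3, 1]
R3 ← R3 + (2/3)·R1: [0, 10/3, 14/3, -10/3, 8/3, 1]
R4 ← R4 + (1/3)·R1: [0, 8/3, 4/3, -8/3, 10/3, -1]
R5 ← R5 + (1/3)·R1: [0, 2/3, -2/3, -2/3, 4/3, -1]
R3 ← R3 − (5/2)·R2: [0, 0, -2, 0, 1, -3/2]
R4 ← R4 − (2)·R2: [0, 0, -4, 0, 2, -3]
R5 ← R5 − (1/2)·R2: [0, 0, -2, 0, 1, -3/2]
R4 ← R4 − (2)·R3: [0, 0, 0, 0, 0, 0]
R5 ← R5 − R3: [0, 0, 0, 0, 0, 0]
Echelon form has 3 nonzero rows, so rank(T) = 3.
The column space has dimension equal to the rank: 3.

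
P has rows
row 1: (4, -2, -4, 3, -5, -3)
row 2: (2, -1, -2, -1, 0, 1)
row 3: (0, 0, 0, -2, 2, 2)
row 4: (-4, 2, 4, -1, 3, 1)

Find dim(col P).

Row reduce to echelon form.
R2 ← R2 − (1/2)·R1: [0, 0, 0, -5/2, 5/2, 5/2]
R4 ← R4 + R1: [0, 0, 0, 2, -2, -2]
R3 ← R3 − (4/5)·R2: [0, 0, 0, 0, 0, 0]
R4 ← R4 + (4/5)·R2: [0, 0, 0, 0, 0, 0]
Echelon form has 2 nonzero rows, so rank(P) = 2.
The column space has dimension equal to the rank: 2.

2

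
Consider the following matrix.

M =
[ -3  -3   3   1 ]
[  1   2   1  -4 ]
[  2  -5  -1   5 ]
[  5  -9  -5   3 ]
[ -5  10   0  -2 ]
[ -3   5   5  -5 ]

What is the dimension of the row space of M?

Row reduce to echelon form.
R2 ← R2 + (1/3)·R1: [0, 1, 2, -11/3]
R3 ← R3 + (2/3)·R1: [0, -7, 1, 17/3]
R4 ← R4 + (5/3)·R1: [0, -14, 0, 14/3]
R5 ← R5 − (5/3)·R1: [0, 15, -5, -11/3]
R6 ← R6 − R1: [0, 8, 2, -6]
R3 ← R3 + (7)·R2: [0, 0, 15, -20]
R4 ← R4 + (14)·R2: [0, 0, 28, -140/3]
R5 ← R5 − (15)·R2: [0, 0, -35, 154/3]
R6 ← R6 − (8)·R2: [0, 0, -14, 70/3]
R4 ← R4 − (28/15)·R3: [0, 0, 0, -28/3]
R5 ← R5 + (7/3)·R3: [0, 0, 0, 14/3]
R6 ← R6 + (14/15)·R3: [0, 0, 0, 14/3]
R5 ← R5 + (1/2)·R4: [0, 0, 0, 0]
R6 ← R6 + (1/2)·R4: [0, 0, 0, 0]
Echelon form has 4 nonzero rows, so rank(M) = 4.
The row space has dimension equal to the rank: 4.

4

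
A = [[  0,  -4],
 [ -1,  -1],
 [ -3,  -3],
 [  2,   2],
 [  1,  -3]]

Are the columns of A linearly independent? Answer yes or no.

yes

Row reduce A to echelon form.
Swap R1 ↔ R2
R3 ← R3 − (3)·R1: [0, 0]
R4 ← R4 + (2)·R1: [0, 0]
R5 ← R5 + R1: [0, -4]
R5 ← R5 − R2: [0, 0]
2 pivots among 2 columns.
Every column is a pivot column, so the columns are linearly independent.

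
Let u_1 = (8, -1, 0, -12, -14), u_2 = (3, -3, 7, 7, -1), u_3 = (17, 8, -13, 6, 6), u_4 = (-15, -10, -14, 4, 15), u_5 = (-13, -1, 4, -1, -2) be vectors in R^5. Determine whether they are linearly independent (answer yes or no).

Form the matrix with these vectors as rows and row reduce.
R2 ← R2 − (3/8)·R1: [0, -21/8, 7, 23/2, 17/4]
R3 ← R3 − (17/8)·R1: [0, 81/8, -13, 63/2, 143/4]
R4 ← R4 + (15/8)·R1: [0, -95/8, -14, -37/2, -45/4]
R5 ← R5 + (13/8)·R1: [0, -21/8, 4, -41/2, -99/4]
R3 ← R3 + (27/7)·R2: [0, 0, 14, 531/7, 365/7]
R4 ← R4 − (95/21)·R2: [0, 0, -137/3, -1481/21, -640/21]
R5 ← R5 − R2: [0, 0, -3, -32, -29]
R4 ← R4 + (137/42)·R3: [0, 0, 0, 52013/294, 41045/294]
R5 ← R5 + (3/14)·R3: [0, 0, 0, -1543/98, -1747/98]
R5 ← R5 + (4629/52013)·R4: [0, 0, 0, 0, -280962/52013]
5 nonzero rows, so the 5 vectors span a space of dimension 5.
Since 5 = 5, the vectors are linearly independent.

yes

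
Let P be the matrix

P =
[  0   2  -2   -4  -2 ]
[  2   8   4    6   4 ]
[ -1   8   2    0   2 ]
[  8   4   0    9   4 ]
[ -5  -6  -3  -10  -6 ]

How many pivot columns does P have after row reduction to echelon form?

Row reduce to echelon form.
Swap R1 ↔ R2
R3 ← R3 + (1/2)·R1: [0, 12, 4, 3, 4]
R4 ← R4 − (4)·R1: [0, -28, -16, -15, -12]
R5 ← R5 + (5/2)·R1: [0, 14, 7, 5, 4]
R3 ← R3 − (6)·R2: [0, 0, 16, 27, 16]
R4 ← R4 + (14)·R2: [0, 0, -44, -71, -40]
R5 ← R5 − (7)·R2: [0, 0, 21, 33, 18]
R4 ← R4 + (11/4)·R3: [0, 0, 0, 13/4, 4]
R5 ← R5 − (21/16)·R3: [0, 0, 0, -39/16, -3]
R5 ← R5 + (3/4)·R4: [0, 0, 0, 0, 0]
Echelon form has 4 nonzero rows, so rank(P) = 4.
Each nonzero row contributes one pivot column: 4 pivot columns.

4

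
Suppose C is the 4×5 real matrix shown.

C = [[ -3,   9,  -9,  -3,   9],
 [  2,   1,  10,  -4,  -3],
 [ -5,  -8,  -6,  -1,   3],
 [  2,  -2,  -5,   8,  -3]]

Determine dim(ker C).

2

Row reduce to echelon form.
R2 ← R2 + (2/3)·R1: [0, 7, 4, -6, 3]
R3 ← R3 − (5/3)·R1: [0, -23, 9, 4, -12]
R4 ← R4 + (2/3)·R1: [0, 4, -11, 6, 3]
R3 ← R3 + (23/7)·R2: [0, 0, 155/7, -110/7, -15/7]
R4 ← R4 − (4/7)·R2: [0, 0, -93/7, 66/7, 9/7]
R4 ← R4 + (3/5)·R3: [0, 0, 0, 0, 0]
3 nonzero rows, so rank(C) = 3.
C has 5 columns; by rank–nullity, nullity = 5 − 3 = 2.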